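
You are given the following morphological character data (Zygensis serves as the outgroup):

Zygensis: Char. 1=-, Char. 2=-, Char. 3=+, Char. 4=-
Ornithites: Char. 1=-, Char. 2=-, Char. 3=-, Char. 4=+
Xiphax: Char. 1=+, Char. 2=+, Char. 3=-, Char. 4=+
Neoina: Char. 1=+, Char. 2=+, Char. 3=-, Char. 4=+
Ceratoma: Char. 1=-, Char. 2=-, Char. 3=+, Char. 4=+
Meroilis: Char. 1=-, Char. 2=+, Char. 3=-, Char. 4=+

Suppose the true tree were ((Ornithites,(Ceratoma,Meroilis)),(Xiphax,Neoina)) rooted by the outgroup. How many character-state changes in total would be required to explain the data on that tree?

Map each character onto ((Ornithites,(Ceratoma,Meroilis)),(Xiphax,Neoina)) (rooted by Zygensis) and count the minimum state changes it requires (Fitch parsimony):
Char. 1: 1; Char. 2: 2; Char. 3: 2; Char. 4: 1.
Total tree length = 6.

6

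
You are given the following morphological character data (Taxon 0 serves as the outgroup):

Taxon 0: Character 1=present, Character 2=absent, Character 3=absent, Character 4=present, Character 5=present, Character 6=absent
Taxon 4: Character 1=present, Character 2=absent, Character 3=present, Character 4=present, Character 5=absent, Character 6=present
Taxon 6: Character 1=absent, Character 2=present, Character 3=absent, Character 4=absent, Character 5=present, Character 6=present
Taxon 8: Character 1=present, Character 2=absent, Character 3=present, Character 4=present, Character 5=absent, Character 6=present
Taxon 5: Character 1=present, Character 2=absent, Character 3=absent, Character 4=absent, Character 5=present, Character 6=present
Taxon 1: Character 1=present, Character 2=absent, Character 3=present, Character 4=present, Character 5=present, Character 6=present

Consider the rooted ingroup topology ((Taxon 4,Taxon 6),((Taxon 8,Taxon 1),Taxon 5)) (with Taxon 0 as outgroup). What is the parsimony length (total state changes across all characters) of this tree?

Map each character onto ((Taxon 4,Taxon 6),((Taxon 8,Taxon 1),Taxon 5)) (rooted by Taxon 0) and count the minimum state changes it requires (Fitch parsimony):
Character 1: 1; Character 2: 1; Character 3: 2; Character 4: 2; Character 5: 2; Character 6: 1.
Total tree length = 9.

9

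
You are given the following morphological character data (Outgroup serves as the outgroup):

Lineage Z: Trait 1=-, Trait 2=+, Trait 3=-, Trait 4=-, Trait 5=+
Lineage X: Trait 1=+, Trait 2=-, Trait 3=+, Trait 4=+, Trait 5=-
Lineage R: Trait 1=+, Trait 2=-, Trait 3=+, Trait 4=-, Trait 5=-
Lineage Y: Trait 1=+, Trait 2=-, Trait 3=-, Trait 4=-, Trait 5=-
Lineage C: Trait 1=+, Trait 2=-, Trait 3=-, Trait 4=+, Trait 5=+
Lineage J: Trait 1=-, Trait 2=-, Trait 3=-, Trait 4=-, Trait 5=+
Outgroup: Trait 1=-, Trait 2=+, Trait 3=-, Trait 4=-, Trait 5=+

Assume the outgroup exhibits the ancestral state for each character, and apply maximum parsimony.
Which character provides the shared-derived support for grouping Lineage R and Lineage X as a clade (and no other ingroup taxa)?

Trait 3

Character polarity is set by the outgroup: the derived state is whichever differs from the outgroup's state, so for Trait 2, Trait 5 the derived state is '-', and for the remaining characters it is '+'.
Trait 1 (derived state '+') is shared by Lineage C, Lineage R, Lineage X, and Lineage Y — a synapomorphy uniting that clade.
Only Lineage C, Lineage J, Lineage R, Lineage X, and Lineage Y show the derived state '-' for Trait 2, supporting them as a clade.
Trait 3: derived state '+' in Lineage R and Lineage X only — synapomorphy for {Lineage R, Lineage X}.
Trait 4 groups Lineage C and Lineage X, which is incompatible with the clades supported by the remaining characters; treating it as convergent (homoplasy) costs fewer steps than any alternative tree.
Trait 5: derived state '-' in Lineage R, Lineage X, and Lineage Y only — synapomorphy for {Lineage R, Lineage X, Lineage Y}.
Most parsimonious ingroup topology: (Lineage Z,((((Lineage X,Lineage R),Lineage Y),Lineage C),Lineage J)).
The clade {Lineage R, Lineage X} is supported by Trait 3: its derived state '+' occurs in exactly those taxa and in no other taxon (including the outgroup).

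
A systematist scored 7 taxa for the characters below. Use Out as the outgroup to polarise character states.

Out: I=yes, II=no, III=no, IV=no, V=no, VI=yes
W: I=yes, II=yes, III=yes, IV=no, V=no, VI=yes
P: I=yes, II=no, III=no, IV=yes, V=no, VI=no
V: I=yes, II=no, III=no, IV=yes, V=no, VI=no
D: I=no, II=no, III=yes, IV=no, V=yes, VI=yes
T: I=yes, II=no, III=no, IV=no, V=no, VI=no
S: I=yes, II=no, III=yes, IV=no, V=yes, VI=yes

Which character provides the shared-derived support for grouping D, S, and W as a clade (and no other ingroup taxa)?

III

Character polarity is set by the outgroup: the derived state is whichever differs from the outgroup's state, so for I, VI the derived state is 'no', and for the remaining characters it is 'yes'.
I: derived state 'no' in D only — an autapomorphy, so it tells us nothing about relationships among taxa.
II (derived state 'yes') is unique to W (autapomorphy; uninformative for grouping).
Only D, S, and W show the derived state 'yes' for III, supporting them as a clade.
IV (derived state 'yes') is shared by P and V — a synapomorphy uniting that clade.
V (derived state 'yes') is shared by D and S — a synapomorphy uniting that clade.
VI: derived state 'no' in P, T, and V only — synapomorphy for {P, T, V}.
Most parsimonious ingroup topology: ((W,(D,S)),((P,V),T)).
The clade {D, S, W} is supported by III: its derived state 'yes' occurs in exactly those taxa and in no other taxon (including the outgroup).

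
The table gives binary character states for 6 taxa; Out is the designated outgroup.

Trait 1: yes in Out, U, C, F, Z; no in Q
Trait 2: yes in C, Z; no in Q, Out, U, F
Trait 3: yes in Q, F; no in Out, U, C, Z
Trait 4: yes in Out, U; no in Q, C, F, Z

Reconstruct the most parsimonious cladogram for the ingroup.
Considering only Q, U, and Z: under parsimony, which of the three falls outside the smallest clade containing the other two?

Character polarity is set by the outgroup: the derived state is whichever differs from the outgroup's state, so for Trait 1, Trait 4 the derived state is 'no', and for the remaining characters it is 'yes'.
Trait 1: derived state 'no' in Q only — an autapomorphy, so it tells us nothing about relationships among taxa.
Trait 2: derived state 'yes' in C and Z only — synapomorphy for {C, Z}.
Trait 3 (derived state 'yes') is shared by F and Q — a synapomorphy uniting that clade.
Trait 4: derived state 'no' in C, F, Q, and Z only — synapomorphy for {C, F, Q, Z}.
Most parsimonious ingroup topology: (((Q,F),(C,Z)),U).
Z and Q share a more recent common ancestor with each other than either does with U, so U is the least closely related of the three.

U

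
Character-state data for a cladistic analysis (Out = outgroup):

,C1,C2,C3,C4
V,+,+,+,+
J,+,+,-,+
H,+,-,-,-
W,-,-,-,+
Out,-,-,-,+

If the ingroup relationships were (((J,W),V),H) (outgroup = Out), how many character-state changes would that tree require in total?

Map each character onto (((J,W),V),H) (rooted by Out) and count the minimum state changes it requires (Fitch parsimony):
C1: 2; C2: 2; C3: 1; C4: 1.
Total tree length = 6.

6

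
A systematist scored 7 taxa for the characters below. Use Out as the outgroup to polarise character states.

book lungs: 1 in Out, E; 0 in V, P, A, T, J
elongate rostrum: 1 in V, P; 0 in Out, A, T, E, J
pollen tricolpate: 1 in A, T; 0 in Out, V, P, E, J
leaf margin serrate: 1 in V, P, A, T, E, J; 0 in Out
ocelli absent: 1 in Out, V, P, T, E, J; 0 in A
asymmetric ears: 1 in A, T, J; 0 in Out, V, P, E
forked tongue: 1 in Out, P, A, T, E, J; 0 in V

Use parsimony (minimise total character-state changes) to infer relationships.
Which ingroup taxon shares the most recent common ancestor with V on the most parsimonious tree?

Character polarity is set by the outgroup: the derived state is whichever differs from the outgroup's state, so for book lungs, ocelli absent, forked tongue the derived state is '0', and for the remaining characters it is '1'.
Only A, J, P, T, and V show the derived state '0' for book lungs, supporting them as a clade.
elongate rostrum (derived state '1') is shared by P and V — a synapomorphy uniting that clade.
Only A and T show the derived state '1' for pollen tricolpate, supporting them as a clade.
All ingroup taxa share the derived state '1' for leaf margin serrate; it defines the ingroup but does not resolve relationships within it.
ocelli absent: derived state '0' in A only — an autapomorphy, so it tells us nothing about relationships among taxa.
asymmetric ears: derived state '1' in A, J, and T only — synapomorphy for {A, J, T}.
forked tongue (derived state '0') is unique to V (autapomorphy; uninformative for grouping).
Most parsimonious ingroup topology: (((V,P),((A,T),J)),E).
V and P form a cherry on this tree, so they are sister taxa.

P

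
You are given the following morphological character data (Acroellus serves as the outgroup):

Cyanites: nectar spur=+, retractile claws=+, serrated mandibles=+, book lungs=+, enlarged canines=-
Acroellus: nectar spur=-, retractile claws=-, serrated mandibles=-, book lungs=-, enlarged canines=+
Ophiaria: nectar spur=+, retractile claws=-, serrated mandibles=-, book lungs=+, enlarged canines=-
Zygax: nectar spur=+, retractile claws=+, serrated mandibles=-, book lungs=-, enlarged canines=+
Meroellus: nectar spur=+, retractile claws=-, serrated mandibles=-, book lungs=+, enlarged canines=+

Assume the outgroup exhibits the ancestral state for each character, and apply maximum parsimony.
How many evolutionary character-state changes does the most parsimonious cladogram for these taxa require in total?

Character polarity is set by the outgroup: the derived state is whichever differs from the outgroup's state, so for enlarged canines the derived state is '-', and for the remaining characters it is '+'.
nectar spur (derived state '+') is shared by all ingroup taxa — unites the whole ingroup.
retractile claws groups Cyanites and Zygax, which is incompatible with the clades supported by the remaining characters; treating it as convergent (homoplasy) costs fewer steps than any alternative tree.
serrated mandibles: derived state '+' in Cyanites only — an autapomorphy, so it tells us nothing about relationships among taxa.
book lungs: derived state '+' in Cyanites, Meroellus, and Ophiaria only — synapomorphy for {Cyanites, Meroellus, Ophiaria}.
Only Cyanites and Ophiaria show the derived state '-' for enlarged canines, supporting them as a clade.
Most parsimonious ingroup topology: ((Meroellus,(Ophiaria,Cyanites)),Zygax).
Changes per character on this tree: nectar spur: 1; retractile claws: 2; serrated mandibles: 1; book lungs: 1; enlarged canines: 1.
Total = 6.

6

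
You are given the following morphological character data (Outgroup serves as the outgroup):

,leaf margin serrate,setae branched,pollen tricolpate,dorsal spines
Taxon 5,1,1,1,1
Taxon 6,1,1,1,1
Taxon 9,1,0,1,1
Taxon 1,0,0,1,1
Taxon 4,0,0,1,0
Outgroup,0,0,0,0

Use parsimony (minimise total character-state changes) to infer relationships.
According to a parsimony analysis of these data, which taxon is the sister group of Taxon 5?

Taxon 6

The outgroup has state '0' for every character, so '1' is the derived state throughout.
Only Taxon 5, Taxon 6, and Taxon 9 show the derived state '1' for leaf margin serrate, supporting them as a clade.
Only Taxon 5 and Taxon 6 show the derived state '1' for setae branched, supporting them as a clade.
All ingroup taxa share the derived state '1' for pollen tricolpate; it defines the ingroup but does not resolve relationships within it.
dorsal spines: derived state '1' in Taxon 1, Taxon 5, Taxon 6, and Taxon 9 only — synapomorphy for {Taxon 1, Taxon 5, Taxon 6, Taxon 9}.
Most parsimonious ingroup topology: (Taxon 4,(Taxon 1,((Taxon 6,Taxon 5),Taxon 9))).
Taxon 5 and Taxon 6 form a cherry on this tree, so they are sister taxa.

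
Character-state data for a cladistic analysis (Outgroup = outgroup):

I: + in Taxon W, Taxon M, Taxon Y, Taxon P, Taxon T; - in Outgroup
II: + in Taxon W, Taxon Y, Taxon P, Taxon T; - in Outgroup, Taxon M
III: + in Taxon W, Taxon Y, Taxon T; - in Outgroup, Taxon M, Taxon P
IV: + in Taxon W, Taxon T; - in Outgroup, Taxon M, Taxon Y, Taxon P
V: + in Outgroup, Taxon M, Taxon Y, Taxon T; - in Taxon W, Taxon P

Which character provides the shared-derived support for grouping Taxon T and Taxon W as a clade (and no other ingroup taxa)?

IV

Character polarity is set by the outgroup: the derived state is whichever differs from the outgroup's state, so for V the derived state is '-', and for the remaining characters it is '+'.
All ingroup taxa share the derived state '+' for I; it defines the ingroup but does not resolve relationships within it.
II (derived state '+') is shared by Taxon P, Taxon T, Taxon W, and Taxon Y — a synapomorphy uniting that clade.
III: derived state '+' in Taxon T, Taxon W, and Taxon Y only — synapomorphy for {Taxon T, Taxon W, Taxon Y}.
Only Taxon T and Taxon W show the derived state '+' for IV, supporting them as a clade.
V groups Taxon P and Taxon W, which is incompatible with the clades supported by the remaining characters; treating it as convergent (homoplasy) costs fewer steps than any alternative tree.
Most parsimonious ingroup topology: ((((Taxon W,Taxon T),Taxon Y),Taxon P),Taxon M).
The clade {Taxon T, Taxon W} is supported by IV: its derived state '+' occurs in exactly those taxa and in no other taxon (including the outgroup).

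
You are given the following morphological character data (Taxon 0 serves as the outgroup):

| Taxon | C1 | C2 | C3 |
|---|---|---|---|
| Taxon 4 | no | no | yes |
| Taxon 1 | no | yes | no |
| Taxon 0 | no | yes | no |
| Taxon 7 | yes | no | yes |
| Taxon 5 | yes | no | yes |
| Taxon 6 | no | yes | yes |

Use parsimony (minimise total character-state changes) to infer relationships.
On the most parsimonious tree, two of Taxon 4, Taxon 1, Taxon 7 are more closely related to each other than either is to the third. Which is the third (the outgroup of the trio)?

Character polarity is set by the outgroup: the derived state is whichever differs from the outgroup's state, so for C2 the derived state is 'no', and for the remaining characters it is 'yes'.
C1: derived state 'yes' in Taxon 5 and Taxon 7 only — synapomorphy for {Taxon 5, Taxon 7}.
Only Taxon 4, Taxon 5, and Taxon 7 show the derived state 'no' for C2, supporting them as a clade.
C3 (derived state 'yes') is shared by Taxon 4, Taxon 5, Taxon 6, and Taxon 7 — a synapomorphy uniting that clade.
Most parsimonious ingroup topology: ((Taxon 6,((Taxon 5,Taxon 7),Taxon 4)),Taxon 1).
Taxon 4 and Taxon 7 share a more recent common ancestor with each other than either does with Taxon 1, so Taxon 1 is the least closely related of the three.

Taxon 1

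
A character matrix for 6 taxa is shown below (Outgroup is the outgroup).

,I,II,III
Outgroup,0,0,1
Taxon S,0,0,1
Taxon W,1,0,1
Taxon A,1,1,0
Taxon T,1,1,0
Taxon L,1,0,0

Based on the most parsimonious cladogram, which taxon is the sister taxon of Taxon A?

Character polarity is set by the outgroup: the derived state is whichever differs from the outgroup's state, so for III the derived state is '0', and for the remaining characters it is '1'.
I (derived state '1') is shared by Taxon A, Taxon L, Taxon T, and Taxon W — a synapomorphy uniting that clade.
Only Taxon A and Taxon T show the derived state '1' for II, supporting them as a clade.
III (derived state '0') is shared by Taxon A, Taxon L, and Taxon T — a synapomorphy uniting that clade.
Most parsimonious ingroup topology: (Taxon S,(Taxon W,((Taxon A,Taxon T),Taxon L))).
Taxon A and Taxon T form a cherry on this tree, so they are sister taxa.

Taxon T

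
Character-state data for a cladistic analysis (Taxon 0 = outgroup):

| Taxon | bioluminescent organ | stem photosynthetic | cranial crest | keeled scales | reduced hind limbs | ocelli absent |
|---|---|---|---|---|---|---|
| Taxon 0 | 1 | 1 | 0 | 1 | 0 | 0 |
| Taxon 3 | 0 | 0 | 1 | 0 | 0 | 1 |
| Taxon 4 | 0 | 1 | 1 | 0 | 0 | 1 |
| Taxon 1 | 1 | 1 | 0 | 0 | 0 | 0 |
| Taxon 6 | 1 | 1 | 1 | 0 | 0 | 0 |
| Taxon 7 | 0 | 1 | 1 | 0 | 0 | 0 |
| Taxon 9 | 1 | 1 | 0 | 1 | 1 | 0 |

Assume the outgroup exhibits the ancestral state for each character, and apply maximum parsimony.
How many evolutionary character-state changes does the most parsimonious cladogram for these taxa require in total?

6

Character polarity is set by the outgroup: the derived state is whichever differs from the outgroup's state, so for bioluminescent organ, stem photosynthetic, keeled scales the derived state is '0', and for the remaining characters it is '1'.
bioluminescent organ (derived state '0') is shared by Taxon 3, Taxon 4, and Taxon 7 — a synapomorphy uniting that clade.
stem photosynthetic: derived state '0' in Taxon 3 only — an autapomorphy, so it tells us nothing about relationships among taxa.
cranial crest: derived state '1' in Taxon 3, Taxon 4, Taxon 6, and Taxon 7 only — synapomorphy for {Taxon 3, Taxon 4, Taxon 6, Taxon 7}.
keeled scales: derived state '0' in Taxon 1, Taxon 3, Taxon 4, Taxon 6, and Taxon 7 only — synapomorphy for {Taxon 1, Taxon 3, Taxon 4, Taxon 6, Taxon 7}.
reduced hind limbs: derived state '1' in Taxon 9 only — an autapomorphy, so it tells us nothing about relationships among taxa.
ocelli absent (derived state '1') is shared by Taxon 3 and Taxon 4 — a synapomorphy uniting that clade.
Most parsimonious ingroup topology: (((((Taxon 3,Taxon 4),Taxon 7),Taxon 6),Taxon 1),Taxon 9).
Changes per character on this tree: bioluminescent organ: 1; stem photosynthetic: 1; cranial crest: 1; keeled scales: 1; reduced hind limbs: 1; ocelli absent: 1.
Total = 6.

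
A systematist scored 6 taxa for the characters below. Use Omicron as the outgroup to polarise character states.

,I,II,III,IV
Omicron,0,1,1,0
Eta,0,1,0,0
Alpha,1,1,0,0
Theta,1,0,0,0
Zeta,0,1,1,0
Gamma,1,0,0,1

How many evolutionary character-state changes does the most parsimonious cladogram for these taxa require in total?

4

Character polarity is set by the outgroup: the derived state is whichever differs from the outgroup's state, so for II, III the derived state is '0', and for the remaining characters it is '1'.
Only Alpha, Gamma, and Theta show the derived state '1' for I, supporting them as a clade.
II (derived state '0') is shared by Gamma and Theta — a synapomorphy uniting that clade.
III: derived state '0' in Alpha, Eta, Gamma, and Theta only — synapomorphy for {Alpha, Eta, Gamma, Theta}.
IV: derived state '1' in Gamma only — an autapomorphy, so it tells us nothing about relationships among taxa.
Most parsimonious ingroup topology: ((Eta,(Alpha,(Theta,Gamma))),Zeta).
Changes per character on this tree: I: 1; II: 1; III: 1; IV: 1.
Total = 4.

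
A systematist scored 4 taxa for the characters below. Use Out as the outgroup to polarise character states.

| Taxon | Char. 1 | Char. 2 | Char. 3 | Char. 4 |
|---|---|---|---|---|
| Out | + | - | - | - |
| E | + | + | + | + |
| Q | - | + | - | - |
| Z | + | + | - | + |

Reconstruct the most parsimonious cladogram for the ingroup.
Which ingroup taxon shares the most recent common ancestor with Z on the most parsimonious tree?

E

Character polarity is set by the outgroup: the derived state is whichever differs from the outgroup's state, so for Char. 1 the derived state is '-', and for the remaining characters it is '+'.
Char. 1: derived state '-' in Q only — an autapomorphy, so it tells us nothing about relationships among taxa.
Char. 2 (derived state '+') is shared by all ingroup taxa — unites the whole ingroup.
Char. 3: derived state '+' in E only — an autapomorphy, so it tells us nothing about relationships among taxa.
Only E and Z show the derived state '+' for Char. 4, supporting them as a clade.
Most parsimonious ingroup topology: ((E,Z),Q).
Z and E form a cherry on this tree, so they are sister taxa.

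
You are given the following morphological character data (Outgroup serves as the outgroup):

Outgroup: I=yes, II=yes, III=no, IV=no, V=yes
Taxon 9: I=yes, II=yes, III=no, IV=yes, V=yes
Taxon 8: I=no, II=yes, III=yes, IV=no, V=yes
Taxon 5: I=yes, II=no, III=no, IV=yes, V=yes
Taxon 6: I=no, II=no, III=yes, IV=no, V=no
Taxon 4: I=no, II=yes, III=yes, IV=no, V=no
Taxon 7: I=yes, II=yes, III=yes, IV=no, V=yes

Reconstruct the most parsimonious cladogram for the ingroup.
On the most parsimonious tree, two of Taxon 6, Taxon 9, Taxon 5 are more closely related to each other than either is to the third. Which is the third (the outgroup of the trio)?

Taxon 6

Character polarity is set by the outgroup: the derived state is whichever differs from the outgroup's state, so for I, II, V the derived state is 'no', and for the remaining characters it is 'yes'.
I: derived state 'no' in Taxon 4, Taxon 6, and Taxon 8 only — synapomorphy for {Taxon 4, Taxon 6, Taxon 8}.
II (state 'no') occurs in Taxon 5 and Taxon 6 but conflicts with the nesting implied by the other characters — most parsimoniously interpreted as homoplasy.
III: derived state 'yes' in Taxon 4, Taxon 6, Taxon 7, and Taxon 8 only — synapomorphy for {Taxon 4, Taxon 6, Taxon 7, Taxon 8}.
IV (derived state 'yes') is shared by Taxon 5 and Taxon 9 — a synapomorphy uniting that clade.
V: derived state 'no' in Taxon 4 and Taxon 6 only — synapomorphy for {Taxon 4, Taxon 6}.
Most parsimonious ingroup topology: ((Taxon 9,Taxon 5),((Taxon 8,(Taxon 6,Taxon 4)),Taxon 7)).
Taxon 5 and Taxon 9 share a more recent common ancestor with each other than either does with Taxon 6, so Taxon 6 is the least closely related of the three.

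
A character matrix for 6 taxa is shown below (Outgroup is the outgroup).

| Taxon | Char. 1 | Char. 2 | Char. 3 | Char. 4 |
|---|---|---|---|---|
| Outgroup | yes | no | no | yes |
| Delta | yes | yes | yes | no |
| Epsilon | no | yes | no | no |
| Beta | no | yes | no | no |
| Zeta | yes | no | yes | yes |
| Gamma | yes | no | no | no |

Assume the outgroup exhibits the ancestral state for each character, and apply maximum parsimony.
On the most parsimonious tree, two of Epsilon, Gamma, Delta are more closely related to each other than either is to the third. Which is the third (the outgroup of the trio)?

Gamma

Character polarity is set by the outgroup: the derived state is whichever differs from the outgroup's state, so for Char. 1, Char. 4 the derived state is 'no', and for the remaining characters it is 'yes'.
Only Beta and Epsilon show the derived state 'no' for Char. 1, supporting them as a clade.
Char. 2 (derived state 'yes') is shared by Beta, Delta, and Epsilon — a synapomorphy uniting that clade.
Char. 3 (state 'yes') occurs in Delta and Zeta but conflicts with the nesting implied by the other characters — most parsimoniously interpreted as homoplasy.
Char. 4 (derived state 'no') is shared by Beta, Delta, Epsilon, and Gamma — a synapomorphy uniting that clade.
Most parsimonious ingroup topology: (((Delta,(Epsilon,Beta)),Gamma),Zeta).
Epsilon and Delta share a more recent common ancestor with each other than either does with Gamma, so Gamma is the least closely related of the three.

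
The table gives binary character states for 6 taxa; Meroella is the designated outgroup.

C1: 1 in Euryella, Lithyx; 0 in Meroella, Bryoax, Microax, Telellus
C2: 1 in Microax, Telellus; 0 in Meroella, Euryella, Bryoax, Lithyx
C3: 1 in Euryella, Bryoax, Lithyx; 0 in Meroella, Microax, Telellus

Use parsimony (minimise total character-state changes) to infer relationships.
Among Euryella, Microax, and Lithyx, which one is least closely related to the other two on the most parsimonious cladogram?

Microax

The outgroup has state '0' for every character, so '1' is the derived state throughout.
C1: derived state '1' in Euryella and Lithyx only — synapomorphy for {Euryella, Lithyx}.
C2 (derived state '1') is shared by Microax and Telellus — a synapomorphy uniting that clade.
C3 (derived state '1') is shared by Bryoax, Euryella, and Lithyx — a synapomorphy uniting that clade.
Most parsimonious ingroup topology: (((Euryella,Lithyx),Bryoax),(Microax,Telellus)).
Euryella and Lithyx share a more recent common ancestor with each other than either does with Microax, so Microax is the least closely related of the three.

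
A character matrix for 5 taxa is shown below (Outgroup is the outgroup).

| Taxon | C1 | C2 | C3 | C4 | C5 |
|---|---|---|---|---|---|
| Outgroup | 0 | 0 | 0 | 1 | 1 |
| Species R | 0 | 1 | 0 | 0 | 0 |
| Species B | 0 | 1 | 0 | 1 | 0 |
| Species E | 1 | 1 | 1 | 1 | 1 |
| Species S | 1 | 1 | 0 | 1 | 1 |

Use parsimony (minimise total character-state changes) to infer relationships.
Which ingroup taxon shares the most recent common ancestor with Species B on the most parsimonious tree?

Species R

Character polarity is set by the outgroup: the derived state is whichever differs from the outgroup's state, so for C4, C5 the derived state is '0', and for the remaining characters it is '1'.
C1 (derived state '1') is shared by Species E and Species S — a synapomorphy uniting that clade.
C2 (derived state '1') is shared by all ingroup taxa — unites the whole ingroup.
C3: derived state '1' in Species E only — an autapomorphy, so it tells us nothing about relationships among taxa.
C4 (derived state '0') is unique to Species R (autapomorphy; uninformative for grouping).
C5 (derived state '0') is shared by Species B and Species R — a synapomorphy uniting that clade.
Most parsimonious ingroup topology: ((Species R,Species B),(Species E,Species S)).
Species B and Species R form a cherry on this tree, so they are sister taxa.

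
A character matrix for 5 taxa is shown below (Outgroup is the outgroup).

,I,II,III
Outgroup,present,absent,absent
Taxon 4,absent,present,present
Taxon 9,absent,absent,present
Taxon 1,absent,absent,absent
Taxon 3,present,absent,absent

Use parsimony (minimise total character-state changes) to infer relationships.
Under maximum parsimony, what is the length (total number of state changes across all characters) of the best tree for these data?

Character polarity is set by the outgroup: the derived state is whichever differs from the outgroup's state, so for I the derived state is 'absent', and for the remaining characters it is 'present'.
I (derived state 'absent') is shared by Taxon 1, Taxon 4, and Taxon 9 — a synapomorphy uniting that clade.
II: derived state 'present' in Taxon 4 only — an autapomorphy, so it tells us nothing about relationships among taxa.
III (derived state 'present') is shared by Taxon 4 and Taxon 9 — a synapomorphy uniting that clade.
Most parsimonious ingroup topology: (((Taxon 4,Taxon 9),Taxon 1),Taxon 3).
Changes per character on this tree: I: 1; II: 1; III: 1.
Total = 3.

3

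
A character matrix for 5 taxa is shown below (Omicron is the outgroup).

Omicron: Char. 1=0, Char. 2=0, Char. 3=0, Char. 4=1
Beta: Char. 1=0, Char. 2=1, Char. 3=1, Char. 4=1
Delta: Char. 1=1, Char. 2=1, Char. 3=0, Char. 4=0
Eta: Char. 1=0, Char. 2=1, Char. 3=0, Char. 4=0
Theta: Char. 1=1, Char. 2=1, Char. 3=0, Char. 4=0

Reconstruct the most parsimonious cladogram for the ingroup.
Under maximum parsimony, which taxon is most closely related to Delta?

Character polarity is set by the outgroup: the derived state is whichever differs from the outgroup's state, so for Char. 4 the derived state is '0', and for the remaining characters it is '1'.
Only Delta and Theta show the derived state '1' for Char. 1, supporting them as a clade.
All ingroup taxa share the derived state '1' for Char. 2; it defines the ingroup but does not resolve relationships within it.
Char. 3: derived state '1' in Beta only — an autapomorphy, so it tells us nothing about relationships among taxa.
Only Delta, Eta, and Theta show the derived state '0' for Char. 4, supporting them as a clade.
Most parsimonious ingroup topology: (Beta,((Delta,Theta),Eta)).
Delta and Theta form a cherry on this tree, so they are sister taxa.

Theta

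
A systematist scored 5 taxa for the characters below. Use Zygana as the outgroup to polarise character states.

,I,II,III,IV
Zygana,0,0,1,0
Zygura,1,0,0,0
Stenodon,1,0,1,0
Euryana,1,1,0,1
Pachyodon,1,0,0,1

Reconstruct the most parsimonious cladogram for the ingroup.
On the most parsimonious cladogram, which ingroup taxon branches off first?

Stenodon

Character polarity is set by the outgroup: the derived state is whichever differs from the outgroup's state, so for III the derived state is '0', and for the remaining characters it is '1'.
All ingroup taxa share the derived state '1' for I; it defines the ingroup but does not resolve relationships within it.
II (derived state '1') is unique to Euryana (autapomorphy; uninformative for grouping).
III: derived state '0' in Euryana, Pachyodon, and Zygura only — synapomorphy for {Euryana, Pachyodon, Zygura}.
IV: derived state '1' in Euryana and Pachyodon only — synapomorphy for {Euryana, Pachyodon}.
Most parsimonious ingroup topology: ((Zygura,(Euryana,Pachyodon)),Stenodon).
Stenodon is sister to the clade containing all other ingroup taxa, so it is the earliest-diverging (most basal) ingroup lineage.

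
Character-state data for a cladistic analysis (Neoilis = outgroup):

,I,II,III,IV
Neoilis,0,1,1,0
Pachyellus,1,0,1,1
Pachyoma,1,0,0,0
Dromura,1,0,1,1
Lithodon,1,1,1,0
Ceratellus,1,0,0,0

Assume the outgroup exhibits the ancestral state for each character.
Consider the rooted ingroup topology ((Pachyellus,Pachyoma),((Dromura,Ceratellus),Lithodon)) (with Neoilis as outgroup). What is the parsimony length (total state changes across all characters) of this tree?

7

Map each character onto ((Pachyellus,Pachyoma),((Dromura,Ceratellus),Lithodon)) (rooted by Neoilis) and count the minimum state changes it requires (Fitch parsimony):
I: 1; II: 2; III: 2; IV: 2.
Total tree length = 7.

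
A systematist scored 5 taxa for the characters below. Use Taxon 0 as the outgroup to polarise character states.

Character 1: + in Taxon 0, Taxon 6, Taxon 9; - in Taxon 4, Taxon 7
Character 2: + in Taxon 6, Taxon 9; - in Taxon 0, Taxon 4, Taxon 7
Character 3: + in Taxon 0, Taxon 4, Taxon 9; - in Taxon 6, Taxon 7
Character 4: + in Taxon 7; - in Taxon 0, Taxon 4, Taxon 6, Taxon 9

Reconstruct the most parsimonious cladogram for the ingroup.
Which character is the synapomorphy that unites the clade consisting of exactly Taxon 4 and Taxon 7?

Character 1

Character polarity is set by the outgroup: the derived state is whichever differs from the outgroup's state, so for Character 1, Character 3 the derived state is '-', and for the remaining characters it is '+'.
Character 1 (derived state '-') is shared by Taxon 4 and Taxon 7 — a synapomorphy uniting that clade.
Character 2 (derived state '+') is shared by Taxon 6 and Taxon 9 — a synapomorphy uniting that clade.
Character 3 groups Taxon 6 and Taxon 7, which is incompatible with the clades supported by the remaining characters; treating it as convergent (homoplasy) costs fewer steps than any alternative tree.
Character 4 (derived state '+') is unique to Taxon 7 (autapomorphy; uninformative for grouping).
Most parsimonious ingroup topology: ((Taxon 4,Taxon 7),(Taxon 6,Taxon 9)).
The clade {Taxon 4, Taxon 7} is supported by Character 1: its derived state '-' occurs in exactly those taxa and in no other taxon (including the outgroup).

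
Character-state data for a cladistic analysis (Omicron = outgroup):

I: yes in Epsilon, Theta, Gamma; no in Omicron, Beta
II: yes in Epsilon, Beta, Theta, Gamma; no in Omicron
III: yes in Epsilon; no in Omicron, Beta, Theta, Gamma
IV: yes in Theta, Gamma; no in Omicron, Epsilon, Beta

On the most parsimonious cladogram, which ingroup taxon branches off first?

Beta

The outgroup has state 'no' for every character, so 'yes' is the derived state throughout.
I: derived state 'yes' in Epsilon, Gamma, and Theta only — synapomorphy for {Epsilon, Gamma, Theta}.
II (derived state 'yes') is shared by all ingroup taxa — unites the whole ingroup.
III (derived state 'yes') is unique to Epsilon (autapomorphy; uninformative for grouping).
Only Gamma and Theta show the derived state 'yes' for IV, supporting them as a clade.
Most parsimonious ingroup topology: ((Epsilon,(Theta,Gamma)),Beta).
Beta is sister to the clade containing all other ingroup taxa, so it is the earliest-diverging (most basal) ingroup lineage.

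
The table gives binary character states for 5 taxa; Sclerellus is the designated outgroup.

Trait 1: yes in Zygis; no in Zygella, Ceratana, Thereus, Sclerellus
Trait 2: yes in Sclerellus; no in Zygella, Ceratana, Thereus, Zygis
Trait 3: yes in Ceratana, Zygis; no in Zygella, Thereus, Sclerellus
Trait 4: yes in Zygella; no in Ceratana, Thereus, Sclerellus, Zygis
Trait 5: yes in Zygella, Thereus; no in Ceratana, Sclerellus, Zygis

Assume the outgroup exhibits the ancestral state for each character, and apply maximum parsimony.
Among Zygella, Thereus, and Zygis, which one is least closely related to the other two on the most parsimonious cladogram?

Zygis

Character polarity is set by the outgroup: the derived state is whichever differs from the outgroup's state, so for Trait 2 the derived state is 'no', and for the remaining characters it is 'yes'.
Trait 1 (derived state 'yes') is unique to Zygis (autapomorphy; uninformative for grouping).
Trait 2 (derived state 'no') is shared by all ingroup taxa — unites the whole ingroup.
Trait 3 (derived state 'yes') is shared by Ceratana and Zygis — a synapomorphy uniting that clade.
Trait 4 (derived state 'yes') is unique to Zygella (autapomorphy; uninformative for grouping).
Trait 5 (derived state 'yes') is shared by Thereus and Zygella — a synapomorphy uniting that clade.
Most parsimonious ingroup topology: ((Thereus,Zygella),(Zygis,Ceratana)).
Zygella and Thereus share a more recent common ancestor with each other than either does with Zygis, so Zygis is the least closely related of the three.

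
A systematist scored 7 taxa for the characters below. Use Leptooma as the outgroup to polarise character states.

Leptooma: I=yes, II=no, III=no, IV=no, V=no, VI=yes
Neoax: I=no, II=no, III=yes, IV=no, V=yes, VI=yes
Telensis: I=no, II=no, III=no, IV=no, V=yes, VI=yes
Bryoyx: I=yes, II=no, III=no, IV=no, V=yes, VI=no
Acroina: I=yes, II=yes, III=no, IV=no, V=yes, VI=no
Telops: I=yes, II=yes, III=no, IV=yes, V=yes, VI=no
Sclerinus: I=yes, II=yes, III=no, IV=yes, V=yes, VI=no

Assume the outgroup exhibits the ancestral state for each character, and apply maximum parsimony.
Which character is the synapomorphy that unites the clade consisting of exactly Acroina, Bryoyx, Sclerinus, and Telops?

VI

Character polarity is set by the outgroup: the derived state is whichever differs from the outgroup's state, so for I, VI the derived state is 'no', and for the remaining characters it is 'yes'.
I (derived state 'no') is shared by Neoax and Telensis — a synapomorphy uniting that clade.
II (derived state 'yes') is shared by Acroina, Sclerinus, and Telops — a synapomorphy uniting that clade.
III (derived state 'yes') is unique to Neoax (autapomorphy; uninformative for grouping).
Only Sclerinus and Telops show the derived state 'yes' for IV, supporting them as a clade.
All ingroup taxa share the derived state 'yes' for V; it defines the ingroup but does not resolve relationships within it.
VI: derived state 'no' in Acroina, Bryoyx, Sclerinus, and Telops only — synapomorphy for {Acroina, Bryoyx, Sclerinus, Telops}.
Most parsimonious ingroup topology: ((Neoax,Telensis),(Bryoyx,(Acroina,(Telops,Sclerinus)))).
The clade {Acroina, Bryoyx, Sclerinus, Telops} is supported by VI: its derived state 'no' occurs in exactly those taxa and in no other taxon (including the outgroup).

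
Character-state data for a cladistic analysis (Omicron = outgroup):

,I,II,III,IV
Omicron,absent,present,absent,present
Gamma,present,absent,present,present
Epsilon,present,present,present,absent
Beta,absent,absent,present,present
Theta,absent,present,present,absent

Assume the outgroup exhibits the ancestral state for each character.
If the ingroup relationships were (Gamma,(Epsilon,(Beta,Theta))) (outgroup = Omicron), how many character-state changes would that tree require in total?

7

Map each character onto (Gamma,(Epsilon,(Beta,Theta))) (rooted by Omicron) and count the minimum state changes it requires (Fitch parsimony):
I: 2; II: 2; III: 1; IV: 2.
Total tree length = 7.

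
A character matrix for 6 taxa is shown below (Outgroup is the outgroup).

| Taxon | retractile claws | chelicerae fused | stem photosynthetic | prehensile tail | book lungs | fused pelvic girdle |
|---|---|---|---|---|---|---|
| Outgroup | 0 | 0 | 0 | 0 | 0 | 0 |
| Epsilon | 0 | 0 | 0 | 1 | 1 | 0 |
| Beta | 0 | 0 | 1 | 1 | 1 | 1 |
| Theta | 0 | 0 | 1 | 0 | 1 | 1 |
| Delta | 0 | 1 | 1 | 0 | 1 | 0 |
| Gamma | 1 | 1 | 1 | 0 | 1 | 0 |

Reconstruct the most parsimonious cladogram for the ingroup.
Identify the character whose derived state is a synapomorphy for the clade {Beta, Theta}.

The outgroup has state '0' for every character, so '1' is the derived state throughout.
retractile claws (derived state '1') is unique to Gamma (autapomorphy; uninformative for grouping).
Only Delta and Gamma show the derived state '1' for chelicerae fused, supporting them as a clade.
Only Beta, Delta, Gamma, and Theta show the derived state '1' for stem photosynthetic, supporting them as a clade.
prehensile tail groups Beta and Epsilon, which is incompatible with the clades supported by the remaining characters; treating it as convergent (homoplasy) costs fewer steps than any alternative tree.
book lungs (derived state '1') is shared by all ingroup taxa — unites the whole ingroup.
Only Beta and Theta show the derived state '1' for fused pelvic girdle, supporting them as a clade.
Most parsimonious ingroup topology: (Epsilon,((Beta,Theta),(Delta,Gamma))).
The clade {Beta, Theta} is supported by fused pelvic girdle: its derived state '1' occurs in exactly those taxa and in no other taxon (including the outgroup).

fused pelvic girdle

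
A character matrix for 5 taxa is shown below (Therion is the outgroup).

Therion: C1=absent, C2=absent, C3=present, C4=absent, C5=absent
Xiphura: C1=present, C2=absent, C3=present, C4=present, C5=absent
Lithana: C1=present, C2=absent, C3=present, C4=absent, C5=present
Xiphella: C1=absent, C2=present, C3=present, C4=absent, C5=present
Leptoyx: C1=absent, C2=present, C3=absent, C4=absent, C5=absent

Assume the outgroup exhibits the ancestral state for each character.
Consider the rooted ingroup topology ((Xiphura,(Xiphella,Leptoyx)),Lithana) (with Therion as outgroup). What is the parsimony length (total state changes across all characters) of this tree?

Map each character onto ((Xiphura,(Xiphella,Leptoyx)),Lithana) (rooted by Therion) and count the minimum state changes it requires (Fitch parsimony):
C1: 2; C2: 1; C3: 1; C4: 1; C5: 2.
Total tree length = 7.

7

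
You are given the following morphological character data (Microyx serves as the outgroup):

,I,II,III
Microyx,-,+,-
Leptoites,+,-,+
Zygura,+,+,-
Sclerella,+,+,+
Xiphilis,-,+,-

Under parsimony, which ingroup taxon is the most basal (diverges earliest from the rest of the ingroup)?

Character polarity is set by the outgroup: the derived state is whichever differs from the outgroup's state, so for II the derived state is '-', and for the remaining characters it is '+'.
I: derived state '+' in Leptoites, Sclerella, and Zygura only — synapomorphy for {Leptoites, Sclerella, Zygura}.
II: derived state '-' in Leptoites only — an autapomorphy, so it tells us nothing about relationships among taxa.
III: derived state '+' in Leptoites and Sclerella only — synapomorphy for {Leptoites, Sclerella}.
Most parsimonious ingroup topology: (((Leptoites,Sclerella),Zygura),Xiphilis).
Xiphilis is sister to the clade containing all other ingroup taxa, so it is the earliest-diverging (most basal) ingroup lineage.

Xiphilis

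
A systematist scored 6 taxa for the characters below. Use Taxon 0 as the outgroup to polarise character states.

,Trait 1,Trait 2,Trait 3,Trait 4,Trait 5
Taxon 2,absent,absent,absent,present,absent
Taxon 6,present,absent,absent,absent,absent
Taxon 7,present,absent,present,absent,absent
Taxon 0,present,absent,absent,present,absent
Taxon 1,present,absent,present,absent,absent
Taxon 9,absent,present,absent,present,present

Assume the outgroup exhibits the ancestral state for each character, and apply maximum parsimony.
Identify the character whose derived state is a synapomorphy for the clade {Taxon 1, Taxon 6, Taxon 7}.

Character polarity is set by the outgroup: the derived state is whichever differs from the outgroup's state, so for Trait 1, Trait 4 the derived state is 'absent', and for the remaining characters it is 'present'.
Trait 1 (derived state 'absent') is shared by Taxon 2 and Taxon 9 — a synapomorphy uniting that clade.
Trait 2: derived state 'present' in Taxon 9 only — an autapomorphy, so it tells us nothing about relationships among taxa.
Trait 3 (derived state 'present') is shared by Taxon 1 and Taxon 7 — a synapomorphy uniting that clade.
Trait 4: derived state 'absent' in Taxon 1, Taxon 6, and Taxon 7 only — synapomorphy for {Taxon 1, Taxon 6, Taxon 7}.
Trait 5: derived state 'present' in Taxon 9 only — an autapomorphy, so it tells us nothing about relationships among taxa.
Most parsimonious ingroup topology: ((Taxon 2,Taxon 9),((Taxon 1,Taxon 7),Taxon 6)).
The clade {Taxon 1, Taxon 6, Taxon 7} is supported by Trait 4: its derived state 'absent' occurs in exactly those taxa and in no other taxon (including the outgroup).

Trait 4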